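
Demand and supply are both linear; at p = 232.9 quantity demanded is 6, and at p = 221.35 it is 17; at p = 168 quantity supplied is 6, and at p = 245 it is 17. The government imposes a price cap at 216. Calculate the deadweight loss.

5.84

Demand slope = (221.35 − 232.9)/(17 − 6) = −1.05, so p = 239.2 − 1.05q.
Supply slope = (245 − 168)/(17 − 6) = 7, so p = 126 + 7q.
Competitive equilibrium: 239.2 − 1.05q = 126 + 7q → q* = 14.0621, p* = 224.4348.
At the ceiling p = 216, quantity supplied = (216 − 126)/7 = 12.8571.
Willingness to pay at q' = 12.8571: 239.2 − 1.05·12.8571 = 225.7.
Δq = 14.0621 − 12.8571 = 1.205; wedge = 225.7 − 216 = 9.7.
The triangle = ½ × 1.205 × 9.7 = 5.84.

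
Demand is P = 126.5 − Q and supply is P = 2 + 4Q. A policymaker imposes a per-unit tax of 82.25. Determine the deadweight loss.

676.51

Competitive equilibrium: 126.5 − Q = 2 + 4Q → Q* = 24.9, P* = 101.6.
With the tax, the buyer price exceeds the seller price by 82.25: (126.5 − Q) − (2 + 4Q) = 82.25 → Q' = 8.45.
ΔQ = 24.9 − 8.45 = 16.45; the wedge equals the tax, 82.25.
DWL = ½ × 16.45 × 82.25 = 676.51.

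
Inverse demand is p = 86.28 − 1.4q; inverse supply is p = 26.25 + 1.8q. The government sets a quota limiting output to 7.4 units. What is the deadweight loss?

Competitive equilibrium: 86.28 − 1.4q = 26.25 + 1.8q → q* = 18.7594, p* = 60.0169.
At q = 7.4: demand price = 86.28 − 1.4·7.4 = 75.92; supply price = 26.25 + 1.8·7.4 = 39.57.
Δq = 18.7594 − 7.4 = 11.3594; wedge = 75.92 − 39.57 = 36.35.
Deadweight loss = ½ × 11.3594 × 36.35 = 206.46.

206.46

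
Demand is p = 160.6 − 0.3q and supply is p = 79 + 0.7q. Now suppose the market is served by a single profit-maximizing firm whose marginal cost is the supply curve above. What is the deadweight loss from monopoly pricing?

Competitive equilibrium: 160.6 − 0.3q = 79 + 0.7q → q* = 81.6, p* = 136.12.
Marginal revenue: MR = 160.6 − 0.6q. Set MR = MC: 160.6 − 0.6q = 79 + 0.7q → q_m = 62.7692.
Price p_m = 160.6 − 0.3·62.7692 = 141.7692; MC(q_m) = 79 + 0.7·62.7692 = 122.9384.
Competitive q* = 81.6, so Δq = 18.8308; wedge = 141.7692 − 122.9384 = 18.8308.
Welfare loss = ½ × 18.8308 × 18.8308 = 177.30.

177.30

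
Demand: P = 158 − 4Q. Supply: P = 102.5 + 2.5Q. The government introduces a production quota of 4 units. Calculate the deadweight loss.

66.94

Competitive equilibrium: 158 − 4Q = 102.5 + 2.5Q → Q* = 8.5385, P* = 123.8462.
At Q = 4: demand price = 158 − 4·4 = 142; supply price = 102.5 + 2.5·4 = 112.5.
ΔQ = 8.5385 − 4 = 4.5385; wedge = 142 − 112.5 = 29.5.
DWL = ½ × 4.5385 × 29.5 = 66.94.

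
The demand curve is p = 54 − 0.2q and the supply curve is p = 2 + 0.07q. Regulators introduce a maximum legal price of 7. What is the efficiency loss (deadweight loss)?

Competitive equilibrium: 54 − 0.2q = 2 + 0.07q → q* = 192.5926, p* = 15.4815.
At the ceiling p = 7, quantity supplied = (7 − 2)/0.07 = 71.4286.
Willingness to pay at q' = 71.4286: 54 − 0.2·71.4286 = 39.7143.
Δq = 192.5926 − 71.4286 = 121.164; wedge = 39.7143 − 7 = 32.7143.
Welfare loss = ½ × 121.164 × 32.7143 = 1981.90.

1981.90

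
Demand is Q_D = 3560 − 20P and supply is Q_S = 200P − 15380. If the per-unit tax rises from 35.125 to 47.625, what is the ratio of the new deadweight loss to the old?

In inverse form: demand P = 178 − 0.05Q, supply P = 76.9 + 0.005Q.
Competitive equilibrium: 178 − 0.05Q = 76.9 + 0.005Q → Q* = 1838.1818, P* = 86.0909.
For a per-unit tax t: ΔQ = t/0.055, so DWL = ½·t·(t/0.055) = t²/0.11.
At t = 35.125: DWL = 11216.051. At t = 47.625: DWL = 20619.460.
Ratio = (47.625/35.125)² = 1.838.

1.838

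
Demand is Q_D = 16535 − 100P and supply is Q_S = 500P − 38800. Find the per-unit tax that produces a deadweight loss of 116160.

In inverse form: demand P = 165.35 − 0.01Q, supply P = 77.6 + 0.002Q.
Competitive equilibrium: 165.35 − 0.01Q = 77.6 + 0.002Q → Q* = 7312.5, P* = 92.225.
A tax t gives ΔQ = t/0.012 and wedge t, so DWL = t²/0.024.
t²/0.024 = 116160 → t² = 2787.84 → t = 52.8.

52.8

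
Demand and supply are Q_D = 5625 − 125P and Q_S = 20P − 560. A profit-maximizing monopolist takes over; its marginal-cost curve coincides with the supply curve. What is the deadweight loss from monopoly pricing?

In inverse form: demand P = 45 − 0.008Q, supply P = 28 + 0.05Q.
Competitive equilibrium: 45 − 0.008Q = 28 + 0.05Q → Q* = 293.1034, P* = 42.6552.
Marginal revenue: MR = 45 − 0.016Q. Set MR = MC: 45 − 0.016Q = 28 + 0.05Q → Q_m = 257.5758.
Price P_m = 45 − 0.008·257.5758 = 42.9394; MC(Q_m) = 28 + 0.05·257.5758 = 40.8788.
Competitive Q* = 293.1034, so ΔQ = 35.5276; wedge = 42.9394 − 40.8788 = 2.0606.
Deadweight loss = ½ × 35.5276 × 2.0606 = 36.60.

36.60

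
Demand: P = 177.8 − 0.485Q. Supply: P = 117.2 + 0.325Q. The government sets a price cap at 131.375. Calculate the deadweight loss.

Competitive equilibrium: 177.8 − 0.485Q = 117.2 + 0.325Q → Q* = 74.8148, P* = 141.5148.
At the ceiling P = 131.375, quantity supplied = (131.375 − 117.2)/0.325 = 43.6154.
Willingness to pay at Q' = 43.6154: 177.8 − 0.485·43.6154 = 156.6465.
ΔQ = 74.8148 − 43.6154 = 31.1994; wedge = 156.6465 − 131.375 = 25.2715.
Welfare loss = ½ × 31.1994 × 25.2715 = 394.23.

394.23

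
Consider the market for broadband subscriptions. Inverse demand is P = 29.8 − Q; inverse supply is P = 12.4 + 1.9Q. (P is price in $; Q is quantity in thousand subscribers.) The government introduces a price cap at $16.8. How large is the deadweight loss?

$19.68 thousand

Competitive equilibrium: 29.8 − Q = 12.4 + 1.9Q → Q* = 6, P* = 23.8.
At the ceiling P = 16.8, quantity supplied = (16.8 − 12.4)/1.9 = 2.3158.
Willingness to pay at Q' = 2.3158: 29.8 − 1·2.3158 = 27.4842.
ΔQ = 6 − 2.3158 = 3.6842; wedge = 27.4842 − 16.8 = 10.6842.
DWL = ½ × 3.6842 × 10.6842 = $19.68 thousand.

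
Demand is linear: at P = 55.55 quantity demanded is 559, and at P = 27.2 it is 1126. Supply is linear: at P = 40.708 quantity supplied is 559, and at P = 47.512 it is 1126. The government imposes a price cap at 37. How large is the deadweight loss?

9322.58

Demand slope = (27.2 − 55.55)/(1126 − 559) = −0.05, so P = 83.5 − 0.05Q.
Supply slope = (47.512 − 40.708)/(1126 − 559) = 0.012, so P = 34 + 0.012Q.
Competitive equilibrium: 83.5 − 0.05Q = 34 + 0.012Q → Q* = 798.3871, P* = 43.5806.
At the ceiling P = 37, quantity supplied = (37 − 34)/0.012 = 250.
Willingness to pay at Q' = 250: 83.5 − 0.05·250 = 71.
ΔQ = 798.3871 − 250 = 548.3871; wedge = 71 − 37 = 34.
DWL = ½ × 548.3871 × 34 = 9322.58.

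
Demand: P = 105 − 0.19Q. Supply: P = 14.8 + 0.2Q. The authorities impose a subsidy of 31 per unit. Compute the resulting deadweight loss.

1232.05

Competitive equilibrium: 105 − 0.19Q = 14.8 + 0.2Q → Q* = 231.2821, P* = 61.0564.
The subsidy lowers effective supply by 31: P = 0.2Q − 16.2.
New quantity: 105 − 0.19Q = 0.2Q − 16.2 → Q' = 310.7692.
Overproduction ΔQ = 310.7692 − 231.2821 = 79.4871; wedge = subsidy = 31.
Deadweight loss = ½ × 79.4871 × 31 = 1232.05.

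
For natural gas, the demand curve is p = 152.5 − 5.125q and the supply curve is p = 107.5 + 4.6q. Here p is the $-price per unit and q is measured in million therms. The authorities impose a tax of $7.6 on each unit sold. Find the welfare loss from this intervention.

Competitive equilibrium: 152.5 − 5.125q = 107.5 + 4.6q → q* = 4.6272, p* = 128.7853.
With the tax, the buyer price exceeds the seller price by 7.6: (152.5 − 5.125q) − (107.5 + 4.6q) = 7.6 → q' = 3.8458.
Δq = 4.6272 − 3.8458 = 0.7814; the wedge equals the tax, 7.6.
Welfare loss = ½ × 0.7814 × 7.6 = $2.97 million.

$2.97 million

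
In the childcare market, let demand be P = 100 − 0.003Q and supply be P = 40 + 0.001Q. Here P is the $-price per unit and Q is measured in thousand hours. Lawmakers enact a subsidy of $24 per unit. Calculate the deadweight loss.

Competitive equilibrium: 100 − 0.003Q = 40 + 0.001Q → Q* = 15000, P* = 55.
The subsidy lowers effective supply by 24: P = 16 + 0.001Q.
New quantity: 100 − 0.003Q = 16 + 0.001Q → Q' = 21000.
Overproduction ΔQ = 21000 − 15000 = 6000; wedge = subsidy = 24.
Welfare loss = ½ × 6000 × 24 = $72000 thousand.

$72000 thousand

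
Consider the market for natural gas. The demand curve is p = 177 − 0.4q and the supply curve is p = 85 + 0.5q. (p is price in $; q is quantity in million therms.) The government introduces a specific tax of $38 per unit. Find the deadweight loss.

$802.22 million

Competitive equilibrium: 177 − 0.4q = 85 + 0.5q → q* = 102.2222, p* = 136.1111.
With the tax, the buyer price exceeds the seller price by 38: (177 − 0.4q) − (85 + 0.5q) = 38 → q' = 60.
Δq = 102.2222 − 60 = 42.2222; the wedge equals the tax, 38.
Welfare loss = ½ × 42.2222 × 38 = $802.22 million.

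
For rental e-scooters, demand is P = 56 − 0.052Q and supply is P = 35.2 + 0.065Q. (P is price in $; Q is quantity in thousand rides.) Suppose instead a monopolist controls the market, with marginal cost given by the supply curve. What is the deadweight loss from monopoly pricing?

Competitive equilibrium: 56 − 0.052Q = 35.2 + 0.065Q → Q* = 177.7778, P* = 46.7556.
Marginal revenue: MR = 56 − 0.104Q. Set MR = MC: 56 − 0.104Q = 35.2 + 0.065Q → Q_m = 123.0769.
Price P_m = 56 − 0.052·123.0769 = 49.6; MC(Q_m) = 35.2 + 0.065·123.0769 = 43.2.
Competitive Q* = 177.7778, so ΔQ = 54.7009; wedge = 49.6 − 43.2 = 6.4.
Deadweight loss = ½ × 54.7009 × 6.4 = $175.04 thousand.

$175.04 thousand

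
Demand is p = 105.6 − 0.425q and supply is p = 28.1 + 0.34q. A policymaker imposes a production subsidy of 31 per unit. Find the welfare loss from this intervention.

628.10

Competitive equilibrium: 105.6 − 0.425q = 28.1 + 0.34q → q* = 101.3072, p* = 62.5444.
The subsidy lowers effective supply by 31: p = 0.34q − 2.9.
New quantity: 105.6 − 0.425q = 0.34q − 2.9 → q' = 141.8301.
Overproduction Δq = 141.8301 − 101.3072 = 40.5229; wedge = subsidy = 31.
Deadweight loss = ½ × 40.5229 × 31 = 628.10.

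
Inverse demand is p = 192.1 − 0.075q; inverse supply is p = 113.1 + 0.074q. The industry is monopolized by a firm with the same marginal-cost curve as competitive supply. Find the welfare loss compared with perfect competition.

2347.82

Competitive equilibrium: 192.1 − 0.075q = 113.1 + 0.074q → q* = 530.2013, p* = 152.3349.
Marginal revenue: MR = 192.1 − 0.15q. Set MR = MC: 192.1 − 0.15q = 113.1 + 0.074q → q_m = 352.6786.
Price p_m = 192.1 − 0.075·352.6786 = 165.6491; MC(q_m) = 113.1 + 0.074·352.6786 = 139.1982.
Competitive q* = 530.2013, so Δq = 177.5227; wedge = 165.6491 − 139.1982 = 26.4509.
The triangle = ½ × 177.5227 × 26.4509 = 2347.82.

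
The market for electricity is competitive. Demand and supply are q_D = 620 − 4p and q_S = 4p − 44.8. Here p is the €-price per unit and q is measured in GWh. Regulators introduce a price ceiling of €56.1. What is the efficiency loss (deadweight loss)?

€2916

In inverse form: demand p = 155 − 0.25q, supply p = 11.2 + 0.25q.
Competitive equilibrium: 155 − 0.25q = 11.2 + 0.25q → q* = 287.6, p* = 83.1.
At the ceiling p = 56.1, quantity supplied = (56.1 − 11.2)/0.25 = 179.6.
Willingness to pay at q' = 179.6: 155 − 0.25·179.6 = 110.1.
Δq = 287.6 − 179.6 = 108; wedge = 110.1 − 56.1 = 54.
The triangle = ½ × 108 × 54 = €2916.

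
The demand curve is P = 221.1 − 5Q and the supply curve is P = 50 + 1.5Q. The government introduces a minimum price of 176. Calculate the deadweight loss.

973.04

Competitive equilibrium: 221.1 − 5Q = 50 + 1.5Q → Q* = 26.3231, P* = 89.4846.
At the floor P = 176, quantity demanded = (221.1 − 176)/5 = 9.02.
Sellers' marginal cost at Q' = 9.02: 50 + 1.5·9.02 = 63.53.
ΔQ = 26.3231 − 9.02 = 17.3031; wedge = 176 − 63.53 = 112.47.
Deadweight loss = ½ × 17.3031 × 112.47 = 973.04.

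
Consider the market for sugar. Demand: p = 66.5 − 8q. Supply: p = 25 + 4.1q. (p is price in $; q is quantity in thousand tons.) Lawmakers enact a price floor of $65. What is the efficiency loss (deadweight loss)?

$63.60 thousand

Competitive equilibrium: 66.5 − 8q = 25 + 4.1q → q* = 3.4298, p* = 39.062.
At the floor p = 65, quantity demanded = (66.5 − 65)/8 = 0.1875.
Sellers' marginal cost at q' = 0.1875: 25 + 4.1·0.1875 = 25.7688.
Δq = 3.4298 − 0.1875 = 3.2423; wedge = 65 − 25.7688 = 39.2312.
DWL = ½ × 3.2423 × 39.2312 = $63.60 thousand.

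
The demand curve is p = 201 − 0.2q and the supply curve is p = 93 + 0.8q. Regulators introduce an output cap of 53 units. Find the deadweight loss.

1512.50

Competitive equilibrium: 201 − 0.2q = 93 + 0.8q → q* = 108, p* = 179.4.
At q = 53: demand price = 201 − 0.2·53 = 190.4; supply price = 93 + 0.8·53 = 135.4.
Δq = 108 − 53 = 55; wedge = 190.4 − 135.4 = 55.
DWL = ½ × 55 × 55 = 1512.50.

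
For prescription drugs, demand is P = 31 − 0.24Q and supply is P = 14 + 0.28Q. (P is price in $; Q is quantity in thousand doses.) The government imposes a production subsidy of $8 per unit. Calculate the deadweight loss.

Competitive equilibrium: 31 − 0.24Q = 14 + 0.28Q → Q* = 32.6923, P* = 23.1538.
The subsidy lowers effective supply by 8: P = 6 + 0.28Q.
New quantity: 31 − 0.24Q = 6 + 0.28Q → Q' = 48.0769.
Overproduction ΔQ = 48.0769 − 32.6923 = 15.3846; wedge = subsidy = 8.
DWL = ½ × 15.3846 × 8 = $61.54 thousand.

$61.54 thousand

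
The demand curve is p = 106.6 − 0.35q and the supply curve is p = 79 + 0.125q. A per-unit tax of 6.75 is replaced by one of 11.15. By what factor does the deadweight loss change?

2.729

Competitive equilibrium: 106.6 − 0.35q = 79 + 0.125q → q* = 58.1053, p* = 86.2632.
For a per-unit tax t: Δq = t/0.475, so DWL = ½·t·(t/0.475) = t²/0.95.
At t = 6.75: DWL = 47.961. At t = 11.15: DWL = 130.866.
Ratio = (11.15/6.75)² = 2.729.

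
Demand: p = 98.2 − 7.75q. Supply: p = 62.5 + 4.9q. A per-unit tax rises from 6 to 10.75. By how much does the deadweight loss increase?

3.14

Competitive equilibrium: 98.2 − 7.75q = 62.5 + 4.9q → q* = 2.8221, p* = 76.3285.
For a per-unit tax t: Δq = t/12.65, so DWL = ½·t·(t/12.65) = t²/25.3.
At t = 6: DWL = 1.4229. At t = 10.75: DWL = 4.5677.
Increase = 4.5677 − 1.4229 = 3.14.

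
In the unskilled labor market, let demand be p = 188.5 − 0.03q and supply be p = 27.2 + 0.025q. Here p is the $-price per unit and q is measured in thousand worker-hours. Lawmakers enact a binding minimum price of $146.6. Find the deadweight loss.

Competitive equilibrium: 188.5 − 0.03q = 27.2 + 0.025q → q* = 2932.72727, p* = 100.51818.
At the floor p = 146.6, quantity demanded = (188.5 − 146.6)/0.03 = 1396.66667.
Sellers' marginal cost at q' = 1396.66667: 27.2 + 0.025·1396.66667 = 62.11667.
Δq = 2932.72727 − 1396.66667 = 1536.0606; wedge = 146.6 − 62.11667 = 84.48333.
Deadweight loss = ½ × 1536.0606 × 84.48333 = $64885.76 thousand.

$64885.76 thousand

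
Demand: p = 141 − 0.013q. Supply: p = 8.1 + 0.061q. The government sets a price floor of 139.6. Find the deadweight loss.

105457.41

Competitive equilibrium: 141 − 0.013q = 8.1 + 0.061q → q* = 1795.94595, p* = 117.6527.
At the floor p = 139.6, quantity demanded = (141 − 139.6)/0.013 = 107.69231.
Sellers' marginal cost at q' = 107.69231: 8.1 + 0.061·107.69231 = 14.66923.
Δq = 1795.94595 − 107.69231 = 1688.25364; wedge = 139.6 − 14.66923 = 124.93077.
The triangle = ½ × 1688.25364 × 124.93077 = 105457.41.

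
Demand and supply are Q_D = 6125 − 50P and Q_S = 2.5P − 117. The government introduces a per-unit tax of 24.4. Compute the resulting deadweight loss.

In inverse form: demand P = 122.5 − 0.02Q, supply P = 46.8 + 0.4Q.
Competitive equilibrium: 122.5 − 0.02Q = 46.8 + 0.4Q → Q* = 180.2381, P* = 118.8952.
With the tax, the buyer price exceeds the seller price by 24.4: (122.5 − 0.02Q) − (46.8 + 0.4Q) = 24.4 → Q' = 122.1429.
ΔQ = 180.2381 − 122.1429 = 58.0952; the wedge equals the tax, 24.4.
The triangle = ½ × 58.0952 × 24.4 = 708.76.

708.76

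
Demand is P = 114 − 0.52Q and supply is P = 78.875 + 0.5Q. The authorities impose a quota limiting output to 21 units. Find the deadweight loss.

92.07

Competitive equilibrium: 114 − 0.52Q = 78.875 + 0.5Q → Q* = 34.4363, P* = 96.0931.
At Q = 21: demand price = 114 − 0.52·21 = 103.08; supply price = 78.875 + 0.5·21 = 89.375.
ΔQ = 34.4363 − 21 = 13.4363; wedge = 103.08 − 89.375 = 13.705.
Welfare loss = ½ × 13.4363 × 13.705 = 92.07.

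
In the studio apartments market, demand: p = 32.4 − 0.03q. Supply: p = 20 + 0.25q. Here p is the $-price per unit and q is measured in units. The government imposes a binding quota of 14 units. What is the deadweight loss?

$128.41

Competitive equilibrium: 32.4 − 0.03q = 20 + 0.25q → q* = 44.2857, p* = 31.0714.
At q = 14: demand price = 32.4 − 0.03·14 = 31.98; supply price = 20 + 0.25·14 = 23.5.
Δq = 44.2857 − 14 = 30.2857; wedge = 31.98 − 23.5 = 8.48.
Welfare loss = ½ × 30.2857 × 8.48 = $128.41.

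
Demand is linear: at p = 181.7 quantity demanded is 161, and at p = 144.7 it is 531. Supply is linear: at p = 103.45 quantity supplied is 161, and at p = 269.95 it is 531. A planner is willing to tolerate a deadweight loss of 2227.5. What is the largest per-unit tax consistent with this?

49.5

Demand slope = (144.7 − 181.7)/(531 − 161) = −0.1, so p = 197.8 − 0.1q.
Supply slope = (269.95 − 103.45)/(531 − 161) = 0.45, so p = 31 + 0.45q.
Competitive equilibrium: 197.8 − 0.1q = 31 + 0.45q → q* = 303.2727, p* = 167.4727.
A tax t gives Δq = t/0.55 and wedge t, so DWL = t²/1.1.
t²/1.1 = 2227.5 → t² = 2450.25 → t = 49.5.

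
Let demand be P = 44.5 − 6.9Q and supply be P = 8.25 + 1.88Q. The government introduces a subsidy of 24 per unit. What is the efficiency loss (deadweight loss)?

32.80

Competitive equilibrium: 44.5 − 6.9Q = 8.25 + 1.88Q → Q* = 4.1287, P* = 16.012.
The subsidy lowers effective supply by 24: P = 1.88Q − 15.75.
New quantity: 44.5 − 6.9Q = 1.88Q − 15.75 → Q' = 6.8622.
Overproduction ΔQ = 6.8622 − 4.1287 = 2.7335; wedge = subsidy = 24.
Welfare loss = ½ × 2.7335 × 24 = 32.80.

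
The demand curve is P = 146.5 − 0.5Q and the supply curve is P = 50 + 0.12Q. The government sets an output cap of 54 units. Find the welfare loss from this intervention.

3202.84

Competitive equilibrium: 146.5 − 0.5Q = 50 + 0.12Q → Q* = 155.6452, P* = 68.6774.
At Q = 54: demand price = 146.5 − 0.5·54 = 119.5; supply price = 50 + 0.12·54 = 56.48.
ΔQ = 155.6452 − 54 = 101.6452; wedge = 119.5 − 56.48 = 63.02.
Welfare loss = ½ × 101.6452 × 63.02 = 3202.84.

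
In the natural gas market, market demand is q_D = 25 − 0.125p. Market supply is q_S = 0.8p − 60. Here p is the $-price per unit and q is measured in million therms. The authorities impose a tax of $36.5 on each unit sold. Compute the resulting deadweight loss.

In inverse form: demand p = 200 − 8q, supply p = 75 + 1.25q.
Competitive equilibrium: 200 − 8q = 75 + 1.25q → q* = 13.5135, p* = 91.8919.
With the tax, the buyer price exceeds the seller price by 36.5: (200 − 8q) − (75 + 1.25q) = 36.5 → q' = 9.5676.
Δq = 13.5135 − 9.5676 = 3.9459; the wedge equals the tax, 36.5.
The triangle = ½ × 3.9459 × 36.5 = $72.01 million.

$72.01 million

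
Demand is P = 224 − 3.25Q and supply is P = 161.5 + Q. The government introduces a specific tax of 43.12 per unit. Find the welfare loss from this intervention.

Competitive equilibrium: 224 − 3.25Q = 161.5 + Q → Q* = 14.7059, P* = 176.2059.
With the tax, the buyer price exceeds the seller price by 43.12: (224 − 3.25Q) − (161.5 + Q) = 43.12 → Q' = 4.56.
ΔQ = 14.7059 − 4.56 = 10.1459; the wedge equals the tax, 43.12.
Deadweight loss = ½ × 10.1459 × 43.12 = 218.75.

218.75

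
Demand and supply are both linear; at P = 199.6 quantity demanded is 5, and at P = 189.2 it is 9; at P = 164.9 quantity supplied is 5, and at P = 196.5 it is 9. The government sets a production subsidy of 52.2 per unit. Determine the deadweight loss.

Demand slope = (189.2 − 199.6)/(9 − 5) = −2.6, so P = 212.6 − 2.6Q.
Supply slope = (196.5 − 164.9)/(9 − 5) = 7.9, so P = 125.4 + 7.9Q.
Competitive equilibrium: 212.6 − 2.6Q = 125.4 + 7.9Q → Q* = 8.3048, P* = 191.0076.
The subsidy lowers effective supply by 52.2: P = 73.2 + 7.9Q.
New quantity: 212.6 − 2.6Q = 73.2 + 7.9Q → Q' = 13.2762.
Overproduction ΔQ = 13.2762 − 8.3048 = 4.9714; wedge = subsidy = 52.2.
DWL = ½ × 4.9714 × 52.2 = 129.75.

129.75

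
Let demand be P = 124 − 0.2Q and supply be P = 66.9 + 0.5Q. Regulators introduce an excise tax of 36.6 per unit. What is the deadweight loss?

Competitive equilibrium: 124 − 0.2Q = 66.9 + 0.5Q → Q* = 81.5714, P* = 107.6857.
With the tax, the buyer price exceeds the seller price by 36.6: (124 − 0.2Q) − (66.9 + 0.5Q) = 36.6 → Q' = 29.2857.
ΔQ = 81.5714 − 29.2857 = 52.2857; the wedge equals the tax, 36.6.
Deadweight loss = ½ × 52.2857 × 36.6 = 956.83.

956.83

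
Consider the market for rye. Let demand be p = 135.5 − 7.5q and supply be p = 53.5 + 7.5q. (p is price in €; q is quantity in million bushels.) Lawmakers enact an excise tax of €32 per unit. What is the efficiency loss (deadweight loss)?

Competitive equilibrium: 135.5 − 7.5q = 53.5 + 7.5q → q* = 5.4667, p* = 94.5.
With the tax, the buyer price exceeds the seller price by 32: (135.5 − 7.5q) − (53.5 + 7.5q) = 32 → q' = 3.3333.
Δq = 5.4667 − 3.3333 = 2.1334; the wedge equals the tax, 32.
DWL = ½ × 2.1334 × 32 = €34.13 million.

€34.13 million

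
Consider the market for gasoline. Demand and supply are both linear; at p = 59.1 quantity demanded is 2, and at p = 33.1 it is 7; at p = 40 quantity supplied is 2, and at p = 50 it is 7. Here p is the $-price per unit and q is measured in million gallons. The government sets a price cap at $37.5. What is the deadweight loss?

$54.83 million

Demand slope = (33.1 − 59.1)/(7 − 2) = −5.2, so p = 69.5 − 5.2q.
Supply slope = (50 − 40)/(7 − 2) = 2, so p = 36 + 2q.
Competitive equilibrium: 69.5 − 5.2q = 36 + 2q → q* = 4.6528, p* = 45.3056.
At the ceiling p = 37.5, quantity supplied = (37.5 − 36)/2 = 0.75.
Willingness to pay at q' = 0.75: 69.5 − 5.2·0.75 = 65.6.
Δq = 4.6528 − 0.75 = 3.9028; wedge = 65.6 − 37.5 = 28.1.
DWL = ½ × 3.9028 × 28.1 = $54.83 million.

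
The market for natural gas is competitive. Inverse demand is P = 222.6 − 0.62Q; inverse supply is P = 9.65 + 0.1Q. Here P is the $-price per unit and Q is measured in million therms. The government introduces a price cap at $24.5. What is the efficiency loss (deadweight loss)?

Competitive equilibrium: 222.6 − 0.62Q = 9.65 + 0.1Q → Q* = 295.7639, P* = 39.2264.
At the ceiling P = 24.5, quantity supplied = (24.5 − 9.65)/0.1 = 148.5.
Willingness to pay at Q' = 148.5: 222.6 − 0.62·148.5 = 130.53.
ΔQ = 295.7639 − 148.5 = 147.2639; wedge = 130.53 − 24.5 = 106.03.
Welfare loss = ½ × 147.2639 × 106.03 = $7807.20 million.

$7807.20 million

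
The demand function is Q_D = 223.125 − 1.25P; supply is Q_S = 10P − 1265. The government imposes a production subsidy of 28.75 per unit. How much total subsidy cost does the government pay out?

In inverse form: demand P = 178.5 − 0.8Q, supply P = 126.5 + 0.1Q.
Competitive equilibrium: 178.5 − 0.8Q = 126.5 + 0.1Q → Q* = 57.7778, P* = 132.2778.
The subsidy lowers effective supply by 28.75: P = 97.75 + 0.1Q.
New quantity: 178.5 − 0.8Q = 97.75 + 0.1Q → Q' = 89.7222.
Total subsidy cost = 28.75 × 89.7222 = 2579.51.

2579.51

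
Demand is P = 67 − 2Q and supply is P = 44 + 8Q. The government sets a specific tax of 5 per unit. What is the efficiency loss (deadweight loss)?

Competitive equilibrium: 67 − 2Q = 44 + 8Q → Q* = 2.3, P* = 62.4.
With the tax, the buyer price exceeds the seller price by 5: (67 − 2Q) − (44 + 8Q) = 5 → Q' = 1.8.
ΔQ = 2.3 − 1.8 = 0.5; the wedge equals the tax, 5.
The triangle = ½ × 0.5 × 5 = 1.25.

1.25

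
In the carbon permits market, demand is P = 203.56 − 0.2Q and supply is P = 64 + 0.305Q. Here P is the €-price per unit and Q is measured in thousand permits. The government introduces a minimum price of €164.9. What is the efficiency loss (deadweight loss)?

€1741.84 thousand

Competitive equilibrium: 203.56 − 0.2Q = 64 + 0.305Q → Q* = 276.3564, P* = 148.2887.
At the floor P = 164.9, quantity demanded = (203.56 − 164.9)/0.2 = 193.3.
Sellers' marginal cost at Q' = 193.3: 64 + 0.305·193.3 = 122.9565.
ΔQ = 276.3564 − 193.3 = 83.0564; wedge = 164.9 − 122.9565 = 41.9435.
DWL = ½ × 83.0564 × 41.9435 = €1741.84 thousand.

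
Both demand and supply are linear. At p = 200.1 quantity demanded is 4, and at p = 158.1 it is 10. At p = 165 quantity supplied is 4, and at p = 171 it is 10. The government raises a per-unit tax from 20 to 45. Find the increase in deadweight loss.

101.56

Demand slope = (158.1 − 200.1)/(10 − 4) = −7, so p = 228.1 − 7q.
Supply slope = (171 − 165)/(10 − 4) = 1, so p = 161 + q.
Competitive equilibrium: 228.1 − 7q = 161 + q → q* = 8.3875, p* = 169.3875.
For a per-unit tax t: Δq = t/8, so DWL = ½·t·(t/8) = t²/16.
At t = 20: DWL = 25. At t = 45: DWL = 126.563.
Increase = 126.563 − 25 = 101.56.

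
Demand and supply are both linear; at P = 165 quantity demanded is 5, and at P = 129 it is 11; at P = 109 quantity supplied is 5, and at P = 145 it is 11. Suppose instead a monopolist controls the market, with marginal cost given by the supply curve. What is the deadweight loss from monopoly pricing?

62.30

Demand slope = (129 − 165)/(11 − 5) = −6, so P = 195 − 6Q.
Supply slope = (145 − 109)/(11 − 5) = 6, so P = 79 + 6Q.
Competitive equilibrium: 195 − 6Q = 79 + 6Q → Q* = 9.6667, P* = 137.
Marginal revenue: MR = 195 − 12Q. Set MR = MC: 195 − 12Q = 79 + 6Q → Q_m = 6.4444.
Price P_m = 195 − 6·6.4444 = 156.3336; MC(Q_m) = 79 + 6·6.4444 = 117.6664.
Competitive Q* = 9.6667, so ΔQ = 3.2223; wedge = 156.3336 − 117.6664 = 38.6672.
The triangle = ½ × 3.2223 × 38.6672 = 62.30.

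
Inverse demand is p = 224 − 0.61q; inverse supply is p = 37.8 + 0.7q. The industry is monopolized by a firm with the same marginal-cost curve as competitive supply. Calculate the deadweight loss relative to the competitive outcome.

1335.72

Competitive equilibrium: 224 − 0.61q = 37.8 + 0.7q → q* = 142.1374, p* = 137.2962.
Marginal revenue: MR = 224 − 1.22q. Set MR = MC: 224 − 1.22q = 37.8 + 0.7q → q_m = 96.9792.
Price p_m = 224 − 0.61·96.9792 = 164.8427; MC(q_m) = 37.8 + 0.7·96.9792 = 105.6854.
Competitive q* = 142.1374, so Δq = 45.1582; wedge = 164.8427 − 105.6854 = 59.1573.
Welfare loss = ½ × 45.1582 × 59.1573 = 1335.72.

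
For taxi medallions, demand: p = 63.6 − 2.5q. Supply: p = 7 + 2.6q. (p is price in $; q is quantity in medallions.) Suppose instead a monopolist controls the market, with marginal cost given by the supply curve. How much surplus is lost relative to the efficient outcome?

$33.98

Competitive equilibrium: 63.6 − 2.5q = 7 + 2.6q → q* = 11.098, p* = 35.8549.
Marginal revenue: MR = 63.6 − 5q. Set MR = MC: 63.6 − 5q = 7 + 2.6q → q_m = 7.4474.
Price p_m = 63.6 − 2.5·7.4474 = 44.9815; MC(q_m) = 7 + 2.6·7.4474 = 26.3632.
Competitive q* = 11.098, so Δq = 3.6506; wedge = 44.9815 − 26.3632 = 18.6183.
The triangle = ½ × 3.6506 × 18.6183 = $33.98.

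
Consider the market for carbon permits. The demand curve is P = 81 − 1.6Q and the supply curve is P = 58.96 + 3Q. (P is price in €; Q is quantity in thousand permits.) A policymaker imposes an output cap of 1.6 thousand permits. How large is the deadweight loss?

€23.42 thousand

Competitive equilibrium: 81 − 1.6Q = 58.96 + 3Q → Q* = 4.7913, P* = 73.3339.
At Q = 1.6: demand price = 81 − 1.6·1.6 = 78.44; supply price = 58.96 + 3·1.6 = 63.76.
ΔQ = 4.7913 − 1.6 = 3.1913; wedge = 78.44 − 63.76 = 14.68.
The triangle = ½ × 3.1913 × 14.68 = €23.42 thousand.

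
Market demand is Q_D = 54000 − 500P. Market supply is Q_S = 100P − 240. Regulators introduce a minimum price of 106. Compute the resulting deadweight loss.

In inverse form: demand P = 108 − 0.002Q, supply P = 2.4 + 0.01Q.
Competitive equilibrium: 108 − 0.002Q = 2.4 + 0.01Q → Q* = 8800, P* = 90.4.
At the floor P = 106, quantity demanded = (108 − 106)/0.002 = 1000.
Sellers' marginal cost at Q' = 1000: 2.4 + 0.01·1000 = 12.4.
ΔQ = 8800 − 1000 = 7800; wedge = 106 − 12.4 = 93.6.
The triangle = ½ × 7800 × 93.6 = 365040.

365040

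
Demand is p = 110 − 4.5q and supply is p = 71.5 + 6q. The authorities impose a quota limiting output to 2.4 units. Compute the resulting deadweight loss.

Competitive equilibrium: 110 − 4.5q = 71.5 + 6q → q* = 3.6667, p* = 93.5.
At q = 2.4: demand price = 110 − 4.5·2.4 = 99.2; supply price = 71.5 + 6·2.4 = 85.9.
Δq = 3.6667 − 2.4 = 1.2667; wedge = 99.2 − 85.9 = 13.3.
Welfare loss = ½ × 1.2667 × 13.3 = 8.42.

8.42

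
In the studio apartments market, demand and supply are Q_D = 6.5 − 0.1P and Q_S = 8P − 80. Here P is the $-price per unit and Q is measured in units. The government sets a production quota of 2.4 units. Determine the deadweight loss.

In inverse form: demand P = 65 − 10Q, supply P = 10 + 0.125Q.
Competitive equilibrium: 65 − 10Q = 10 + 0.125Q → Q* = 5.4321, P* = 10.679.
At Q = 2.4: demand price = 65 − 10·2.4 = 41; supply price = 10 + 0.125·2.4 = 10.3.
ΔQ = 5.4321 − 2.4 = 3.0321; wedge = 41 − 10.3 = 30.7.
Welfare loss = ½ × 3.0321 × 30.7 = $46.54.

$46.54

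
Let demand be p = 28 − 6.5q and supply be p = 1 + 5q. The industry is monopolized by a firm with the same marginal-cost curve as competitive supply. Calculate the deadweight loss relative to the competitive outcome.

Competitive equilibrium: 28 − 6.5q = 1 + 5q → q* = 2.3478, p* = 12.7391.
Marginal revenue: MR = 28 − 13q. Set MR = MC: 28 − 13q = 1 + 5q → q_m = 1.5.
Price p_m = 28 − 6.5·1.5 = 18.25; MC(q_m) = 1 + 5·1.5 = 8.5.
Competitive q* = 2.3478, so Δq = 0.8478; wedge = 18.25 − 8.5 = 9.75.
DWL = ½ × 0.8478 × 9.75 = 4.13.

4.13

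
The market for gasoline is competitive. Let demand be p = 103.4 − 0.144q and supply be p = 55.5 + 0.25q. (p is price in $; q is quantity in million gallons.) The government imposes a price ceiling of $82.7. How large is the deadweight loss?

Competitive equilibrium: 103.4 − 0.144q = 55.5 + 0.25q → q* = 121.5736, p* = 85.8934.
At the ceiling p = 82.7, quantity supplied = (82.7 − 55.5)/0.25 = 108.8.
Willingness to pay at q' = 108.8: 103.4 − 0.144·108.8 = 87.7328.
Δq = 121.5736 − 108.8 = 12.7736; wedge = 87.7328 − 82.7 = 5.0328.
Deadweight loss = ½ × 12.7736 × 5.0328 = $32.14 million.

$32.14 million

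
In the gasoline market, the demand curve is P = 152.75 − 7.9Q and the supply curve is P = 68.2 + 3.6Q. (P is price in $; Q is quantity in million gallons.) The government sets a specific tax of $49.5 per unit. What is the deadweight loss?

$106.53 million

Competitive equilibrium: 152.75 − 7.9Q = 68.2 + 3.6Q → Q* = 7.3522, P* = 94.6678.
With the tax, the buyer price exceeds the seller price by 49.5: (152.75 − 7.9Q) − (68.2 + 3.6Q) = 49.5 → Q' = 3.0478.
ΔQ = 7.3522 − 3.0478 = 4.3044; the wedge equals the tax, 49.5.
DWL = ½ × 4.3044 × 49.5 = $106.53 million.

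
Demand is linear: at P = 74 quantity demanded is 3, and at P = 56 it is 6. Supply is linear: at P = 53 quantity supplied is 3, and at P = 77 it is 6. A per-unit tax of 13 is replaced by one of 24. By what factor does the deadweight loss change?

Demand slope = (56 − 74)/(6 − 3) = −6, so P = 92 − 6Q.
Supply slope = (77 − 53)/(6 − 3) = 8, so P = 29 + 8Q.
Competitive equilibrium: 92 − 6Q = 29 + 8Q → Q* = 4.5, P* = 65.
For a per-unit tax t: ΔQ = t/14, so DWL = ½·t·(t/14) = t²/28.
At t = 13: DWL = 6.036. At t = 24: DWL = 20.571.
Ratio = (24/13)² = 3.408.

3.408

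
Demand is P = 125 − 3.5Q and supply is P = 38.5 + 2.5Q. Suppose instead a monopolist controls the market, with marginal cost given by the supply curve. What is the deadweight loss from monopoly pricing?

Competitive equilibrium: 125 − 3.5Q = 38.5 + 2.5Q → Q* = 14.4167, P* = 74.5417.
Marginal revenue: MR = 125 − 7Q. Set MR = MC: 125 − 7Q = 38.5 + 2.5Q → Q_m = 9.1053.
Price P_m = 125 − 3.5·9.1053 = 93.1315; MC(Q_m) = 38.5 + 2.5·9.1053 = 61.2633.
Competitive Q* = 14.4167, so ΔQ = 5.3114; wedge = 93.1315 − 61.2633 = 31.8682.
Welfare loss = ½ × 5.3114 × 31.8682 = 84.63.

84.63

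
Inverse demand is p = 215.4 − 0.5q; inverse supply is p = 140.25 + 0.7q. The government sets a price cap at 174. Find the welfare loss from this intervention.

Competitive equilibrium: 215.4 − 0.5q = 140.25 + 0.7q → q* = 62.625, p* = 184.0875.
At the ceiling p = 174, quantity supplied = (174 − 140.25)/0.7 = 48.2143.
Willingness to pay at q' = 48.2143: 215.4 − 0.5·48.2143 = 191.2929.
Δq = 62.625 − 48.2143 = 14.4107; wedge = 191.2929 − 174 = 17.2929.
Deadweight loss = ½ × 14.4107 × 17.2929 = 124.60.

124.60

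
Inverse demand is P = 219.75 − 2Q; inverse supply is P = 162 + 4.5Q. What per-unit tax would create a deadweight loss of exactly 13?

13

Competitive equilibrium: 219.75 − 2Q = 162 + 4.5Q → Q* = 8.8846, P* = 201.9808.
A tax t gives ΔQ = t/6.5 and wedge t, so DWL = t²/13.
t²/13 = 13 → t² = 169 → t = 13.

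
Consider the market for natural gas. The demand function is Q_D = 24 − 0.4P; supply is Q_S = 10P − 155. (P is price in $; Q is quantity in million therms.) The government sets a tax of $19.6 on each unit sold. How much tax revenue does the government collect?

$187.71 million

In inverse form: demand P = 60 − 2.5Q, supply P = 15.5 + 0.1Q.
Competitive equilibrium: 60 − 2.5Q = 15.5 + 0.1Q → Q* = 17.1154, P* = 17.2115.
With the tax, the buyer price exceeds the seller price by 19.6: (60 − 2.5Q) − (15.5 + 0.1Q) = 19.6 → Q' = 9.5769.
Tax revenue = 19.6 × 9.5769 = $187.71 million.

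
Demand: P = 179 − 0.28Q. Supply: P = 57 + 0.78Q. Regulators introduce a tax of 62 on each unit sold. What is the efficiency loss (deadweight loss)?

1813.21

Competitive equilibrium: 179 − 0.28Q = 57 + 0.78Q → Q* = 115.0943, P* = 146.7736.
With the tax, the buyer price exceeds the seller price by 62: (179 − 0.28Q) − (57 + 0.78Q) = 62 → Q' = 56.6038.
ΔQ = 115.0943 − 56.6038 = 58.4905; the wedge equals the tax, 62.
Deadweight loss = ½ × 58.4905 × 62 = 1813.21.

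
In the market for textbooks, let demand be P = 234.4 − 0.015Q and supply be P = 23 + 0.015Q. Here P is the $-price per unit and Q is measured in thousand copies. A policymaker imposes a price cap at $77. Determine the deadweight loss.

Competitive equilibrium: 234.4 − 0.015Q = 23 + 0.015Q → Q* = 7046.6667, P* = 128.7.
At the ceiling P = 77, quantity supplied = (77 − 23)/0.015 = 3600.
Willingness to pay at Q' = 3600: 234.4 − 0.015·3600 = 180.4.
ΔQ = 7046.6667 − 3600 = 3446.6667; wedge = 180.4 − 77 = 103.4.
Welfare loss = ½ × 3446.6667 × 103.4 = $178192.67 thousand.

$178192.67 thousand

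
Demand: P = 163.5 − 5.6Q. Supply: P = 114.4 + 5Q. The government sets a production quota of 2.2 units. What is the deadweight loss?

Competitive equilibrium: 163.5 − 5.6Q = 114.4 + 5Q → Q* = 4.6321, P* = 137.5604.
At Q = 2.2: demand price = 163.5 − 5.6·2.2 = 151.18; supply price = 114.4 + 5·2.2 = 125.4.
ΔQ = 4.6321 − 2.2 = 2.4321; wedge = 151.18 − 125.4 = 25.78.
DWL = ½ × 2.4321 × 25.78 = 31.35.

31.35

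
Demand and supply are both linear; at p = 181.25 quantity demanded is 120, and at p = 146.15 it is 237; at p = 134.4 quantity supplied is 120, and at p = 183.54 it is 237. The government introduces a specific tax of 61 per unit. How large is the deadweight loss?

Demand slope = (146.15 − 181.25)/(237 − 120) = −0.3, so p = 217.25 − 0.3q.
Supply slope = (183.54 − 134.4)/(237 − 120) = 0.42, so p = 84 + 0.42q.
Competitive equilibrium: 217.25 − 0.3q = 84 + 0.42q → q* = 185.0694, p* = 161.7292.
With the tax, the buyer price exceeds the seller price by 61: (217.25 − 0.3q) − (84 + 0.42q) = 61 → q' = 100.3472.
Δq = 185.0694 − 100.3472 = 84.7222; the wedge equals the tax, 61.
Deadweight loss = ½ × 84.7222 × 61 = 2584.03.

2584.03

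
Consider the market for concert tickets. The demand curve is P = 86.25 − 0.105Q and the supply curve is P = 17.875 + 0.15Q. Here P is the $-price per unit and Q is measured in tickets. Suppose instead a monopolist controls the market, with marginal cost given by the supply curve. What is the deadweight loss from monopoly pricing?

Competitive equilibrium: 86.25 − 0.105Q = 17.875 + 0.15Q → Q* = 268.1373, P* = 58.0956.
Marginal revenue: MR = 86.25 − 0.21Q. Set MR = MC: 86.25 − 0.21Q = 17.875 + 0.15Q → Q_m = 189.9306.
Price P_m = 86.25 − 0.105·189.9306 = 66.3073; MC(Q_m) = 17.875 + 0.15·189.9306 = 46.3646.
Competitive Q* = 268.1373, so ΔQ = 78.2067; wedge = 66.3073 − 46.3646 = 19.9427.
Deadweight loss = ½ × 78.2067 × 19.9427 = $779.83.

$779.83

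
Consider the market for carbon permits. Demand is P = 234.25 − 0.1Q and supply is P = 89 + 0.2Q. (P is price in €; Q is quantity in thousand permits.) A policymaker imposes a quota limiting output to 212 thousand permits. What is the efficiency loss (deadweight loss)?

Competitive equilibrium: 234.25 − 0.1Q = 89 + 0.2Q → Q* = 484.16667, P* = 185.83333.
At Q = 212: demand price = 234.25 − 0.1·212 = 213.05; supply price = 89 + 0.2·212 = 131.4.
ΔQ = 484.16667 − 212 = 272.16667; wedge = 213.05 − 131.4 = 81.65.
DWL = ½ × 272.16667 × 81.65 = €11111.20 thousand.

€11111.20 thousand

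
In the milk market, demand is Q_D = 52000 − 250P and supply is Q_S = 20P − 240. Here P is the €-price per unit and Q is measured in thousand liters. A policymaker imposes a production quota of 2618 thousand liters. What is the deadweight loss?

In inverse form: demand P = 208 − 0.004Q, supply P = 12 + 0.05Q.
Competitive equilibrium: 208 − 0.004Q = 12 + 0.05Q → Q* = 3629.6296, P* = 193.4815.
At Q = 2618: demand price = 208 − 0.004·2618 = 197.528; supply price = 12 + 0.05·2618 = 142.9.
ΔQ = 3629.6296 − 2618 = 1011.6296; wedge = 197.528 − 142.9 = 54.628.
The triangle = ½ × 1011.6296 × 54.628 = €27631.65 thousand.

€27631.65 thousand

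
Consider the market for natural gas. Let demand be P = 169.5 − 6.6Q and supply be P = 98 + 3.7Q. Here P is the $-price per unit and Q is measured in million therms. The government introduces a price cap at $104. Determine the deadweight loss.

$145.76 million

Competitive equilibrium: 169.5 − 6.6Q = 98 + 3.7Q → Q* = 6.9417, P* = 123.6845.
At the ceiling P = 104, quantity supplied = (104 − 98)/3.7 = 1.6216.
Willingness to pay at Q' = 1.6216: 169.5 − 6.6·1.6216 = 158.7974.
ΔQ = 6.9417 − 1.6216 = 5.3201; wedge = 158.7974 − 104 = 54.7974.
DWL = ½ × 5.3201 × 54.7974 = $145.76 million.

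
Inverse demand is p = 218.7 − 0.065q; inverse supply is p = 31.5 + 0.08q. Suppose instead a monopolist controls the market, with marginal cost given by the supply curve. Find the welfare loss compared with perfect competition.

Competitive equilibrium: 218.7 − 0.065q = 31.5 + 0.08q → q* = 1291.03448, p* = 134.78276.
Marginal revenue: MR = 218.7 − 0.13q. Set MR = MC: 218.7 − 0.13q = 31.5 + 0.08q → q_m = 891.42857.
Price p_m = 218.7 − 0.065·891.42857 = 160.75714; MC(q_m) = 31.5 + 0.08·891.42857 = 102.81429.
Competitive q* = 1291.03448, so Δq = 399.60591; wedge = 160.75714 − 102.81429 = 57.94285.
The triangle = ½ × 399.60591 × 57.94285 = 11577.15.

11577.15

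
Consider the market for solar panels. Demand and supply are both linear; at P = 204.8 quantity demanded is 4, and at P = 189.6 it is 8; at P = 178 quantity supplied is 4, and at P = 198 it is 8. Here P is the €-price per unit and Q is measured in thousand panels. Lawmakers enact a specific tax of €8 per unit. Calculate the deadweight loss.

€3.64 thousand

Demand slope = (189.6 − 204.8)/(8 − 4) = −3.8, so P = 220 − 3.8Q.
Supply slope = (198 − 178)/(8 − 4) = 5, so P = 158 + 5Q.
Competitive equilibrium: 220 − 3.8Q = 158 + 5Q → Q* = 7.0455, P* = 193.2273.
With the tax, the buyer price exceeds the seller price by 8: (220 − 3.8Q) − (158 + 5Q) = 8 → Q' = 6.1364.
ΔQ = 7.0455 − 6.1364 = 0.9091; the wedge equals the tax, 8.
Welfare loss = ½ × 0.9091 × 8 = €3.64 thousand.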